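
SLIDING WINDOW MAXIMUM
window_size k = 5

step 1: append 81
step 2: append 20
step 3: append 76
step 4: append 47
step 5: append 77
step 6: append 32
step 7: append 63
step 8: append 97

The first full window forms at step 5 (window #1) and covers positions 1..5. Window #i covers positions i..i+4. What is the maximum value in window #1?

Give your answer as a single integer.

step 1: append 81 -> window=[81] (not full yet)
step 2: append 20 -> window=[81, 20] (not full yet)
step 3: append 76 -> window=[81, 20, 76] (not full yet)
step 4: append 47 -> window=[81, 20, 76, 47] (not full yet)
step 5: append 77 -> window=[81, 20, 76, 47, 77] -> max=81
Window #1 max = 81

Answer: 81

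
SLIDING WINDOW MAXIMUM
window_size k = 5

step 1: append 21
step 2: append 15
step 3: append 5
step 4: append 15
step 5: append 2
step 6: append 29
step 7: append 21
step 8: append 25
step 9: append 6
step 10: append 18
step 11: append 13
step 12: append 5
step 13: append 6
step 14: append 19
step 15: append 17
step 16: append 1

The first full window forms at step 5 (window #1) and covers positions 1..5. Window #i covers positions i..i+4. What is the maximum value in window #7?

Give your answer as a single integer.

step 1: append 21 -> window=[21] (not full yet)
step 2: append 15 -> window=[21, 15] (not full yet)
step 3: append 5 -> window=[21, 15, 5] (not full yet)
step 4: append 15 -> window=[21, 15, 5, 15] (not full yet)
step 5: append 2 -> window=[21, 15, 5, 15, 2] -> max=21
step 6: append 29 -> window=[15, 5, 15, 2, 29] -> max=29
step 7: append 21 -> window=[5, 15, 2, 29, 21] -> max=29
step 8: append 25 -> window=[15, 2, 29, 21, 25] -> max=29
step 9: append 6 -> window=[2, 29, 21, 25, 6] -> max=29
step 10: append 18 -> window=[29, 21, 25, 6, 18] -> max=29
step 11: append 13 -> window=[21, 25, 6, 18, 13] -> max=25
Window #7 max = 25

Answer: 25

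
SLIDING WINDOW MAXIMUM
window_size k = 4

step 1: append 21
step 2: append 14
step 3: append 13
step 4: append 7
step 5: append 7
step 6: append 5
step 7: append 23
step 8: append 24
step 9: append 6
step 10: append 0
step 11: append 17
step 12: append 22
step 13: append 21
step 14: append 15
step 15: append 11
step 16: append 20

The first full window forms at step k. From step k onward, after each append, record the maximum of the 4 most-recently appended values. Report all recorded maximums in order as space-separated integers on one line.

Answer: 21 14 13 23 24 24 24 24 22 22 22 22 21

Derivation:
step 1: append 21 -> window=[21] (not full yet)
step 2: append 14 -> window=[21, 14] (not full yet)
step 3: append 13 -> window=[21, 14, 13] (not full yet)
step 4: append 7 -> window=[21, 14, 13, 7] -> max=21
step 5: append 7 -> window=[14, 13, 7, 7] -> max=14
step 6: append 5 -> window=[13, 7, 7, 5] -> max=13
step 7: append 23 -> window=[7, 7, 5, 23] -> max=23
step 8: append 24 -> window=[7, 5, 23, 24] -> max=24
step 9: append 6 -> window=[5, 23, 24, 6] -> max=24
step 10: append 0 -> window=[23, 24, 6, 0] -> max=24
step 11: append 17 -> window=[24, 6, 0, 17] -> max=24
step 12: append 22 -> window=[6, 0, 17, 22] -> max=22
step 13: append 21 -> window=[0, 17, 22, 21] -> max=22
step 14: append 15 -> window=[17, 22, 21, 15] -> max=22
step 15: append 11 -> window=[22, 21, 15, 11] -> max=22
step 16: append 20 -> window=[21, 15, 11, 20] -> max=21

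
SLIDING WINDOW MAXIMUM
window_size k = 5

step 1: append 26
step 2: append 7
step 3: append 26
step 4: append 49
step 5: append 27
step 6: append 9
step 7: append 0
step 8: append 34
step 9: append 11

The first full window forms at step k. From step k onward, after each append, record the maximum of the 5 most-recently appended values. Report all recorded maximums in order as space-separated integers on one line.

Answer: 49 49 49 49 34

Derivation:
step 1: append 26 -> window=[26] (not full yet)
step 2: append 7 -> window=[26, 7] (not full yet)
step 3: append 26 -> window=[26, 7, 26] (not full yet)
step 4: append 49 -> window=[26, 7, 26, 49] (not full yet)
step 5: append 27 -> window=[26, 7, 26, 49, 27] -> max=49
step 6: append 9 -> window=[7, 26, 49, 27, 9] -> max=49
step 7: append 0 -> window=[26, 49, 27, 9, 0] -> max=49
step 8: append 34 -> window=[49, 27, 9, 0, 34] -> max=49
step 9: append 11 -> window=[27, 9, 0, 34, 11] -> max=34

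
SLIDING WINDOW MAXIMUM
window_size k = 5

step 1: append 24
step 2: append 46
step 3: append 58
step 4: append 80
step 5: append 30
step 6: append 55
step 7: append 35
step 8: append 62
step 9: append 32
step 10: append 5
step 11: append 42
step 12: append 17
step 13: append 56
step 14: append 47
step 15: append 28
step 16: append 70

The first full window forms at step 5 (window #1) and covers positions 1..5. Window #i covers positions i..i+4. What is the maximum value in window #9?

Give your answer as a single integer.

Answer: 56

Derivation:
step 1: append 24 -> window=[24] (not full yet)
step 2: append 46 -> window=[24, 46] (not full yet)
step 3: append 58 -> window=[24, 46, 58] (not full yet)
step 4: append 80 -> window=[24, 46, 58, 80] (not full yet)
step 5: append 30 -> window=[24, 46, 58, 80, 30] -> max=80
step 6: append 55 -> window=[46, 58, 80, 30, 55] -> max=80
step 7: append 35 -> window=[58, 80, 30, 55, 35] -> max=80
step 8: append 62 -> window=[80, 30, 55, 35, 62] -> max=80
step 9: append 32 -> window=[30, 55, 35, 62, 32] -> max=62
step 10: append 5 -> window=[55, 35, 62, 32, 5] -> max=62
step 11: append 42 -> window=[35, 62, 32, 5, 42] -> max=62
step 12: append 17 -> window=[62, 32, 5, 42, 17] -> max=62
step 13: append 56 -> window=[32, 5, 42, 17, 56] -> max=56
Window #9 max = 56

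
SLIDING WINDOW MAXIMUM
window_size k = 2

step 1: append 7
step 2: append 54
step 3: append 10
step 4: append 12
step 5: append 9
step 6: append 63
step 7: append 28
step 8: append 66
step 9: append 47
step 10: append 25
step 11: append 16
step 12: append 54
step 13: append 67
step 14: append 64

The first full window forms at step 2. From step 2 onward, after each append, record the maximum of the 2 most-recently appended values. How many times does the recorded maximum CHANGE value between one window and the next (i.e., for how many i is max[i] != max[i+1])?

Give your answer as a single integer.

Answer: 7

Derivation:
step 1: append 7 -> window=[7] (not full yet)
step 2: append 54 -> window=[7, 54] -> max=54
step 3: append 10 -> window=[54, 10] -> max=54
step 4: append 12 -> window=[10, 12] -> max=12
step 5: append 9 -> window=[12, 9] -> max=12
step 6: append 63 -> window=[9, 63] -> max=63
step 7: append 28 -> window=[63, 28] -> max=63
step 8: append 66 -> window=[28, 66] -> max=66
step 9: append 47 -> window=[66, 47] -> max=66
step 10: append 25 -> window=[47, 25] -> max=47
step 11: append 16 -> window=[25, 16] -> max=25
step 12: append 54 -> window=[16, 54] -> max=54
step 13: append 67 -> window=[54, 67] -> max=67
step 14: append 64 -> window=[67, 64] -> max=67
Recorded maximums: 54 54 12 12 63 63 66 66 47 25 54 67 67
Changes between consecutive maximums: 7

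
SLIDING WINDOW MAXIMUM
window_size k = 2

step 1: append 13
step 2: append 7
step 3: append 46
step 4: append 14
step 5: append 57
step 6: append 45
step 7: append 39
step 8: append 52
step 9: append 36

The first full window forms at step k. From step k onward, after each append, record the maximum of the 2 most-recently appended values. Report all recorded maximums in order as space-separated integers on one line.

Answer: 13 46 46 57 57 45 52 52

Derivation:
step 1: append 13 -> window=[13] (not full yet)
step 2: append 7 -> window=[13, 7] -> max=13
step 3: append 46 -> window=[7, 46] -> max=46
step 4: append 14 -> window=[46, 14] -> max=46
step 5: append 57 -> window=[14, 57] -> max=57
step 6: append 45 -> window=[57, 45] -> max=57
step 7: append 39 -> window=[45, 39] -> max=45
step 8: append 52 -> window=[39, 52] -> max=52
step 9: append 36 -> window=[52, 36] -> max=52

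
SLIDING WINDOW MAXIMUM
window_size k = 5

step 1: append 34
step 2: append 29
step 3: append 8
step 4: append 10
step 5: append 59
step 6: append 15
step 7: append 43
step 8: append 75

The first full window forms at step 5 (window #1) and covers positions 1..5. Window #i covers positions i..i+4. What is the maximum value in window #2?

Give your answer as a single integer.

step 1: append 34 -> window=[34] (not full yet)
step 2: append 29 -> window=[34, 29] (not full yet)
step 3: append 8 -> window=[34, 29, 8] (not full yet)
step 4: append 10 -> window=[34, 29, 8, 10] (not full yet)
step 5: append 59 -> window=[34, 29, 8, 10, 59] -> max=59
step 6: append 15 -> window=[29, 8, 10, 59, 15] -> max=59
Window #2 max = 59

Answer: 59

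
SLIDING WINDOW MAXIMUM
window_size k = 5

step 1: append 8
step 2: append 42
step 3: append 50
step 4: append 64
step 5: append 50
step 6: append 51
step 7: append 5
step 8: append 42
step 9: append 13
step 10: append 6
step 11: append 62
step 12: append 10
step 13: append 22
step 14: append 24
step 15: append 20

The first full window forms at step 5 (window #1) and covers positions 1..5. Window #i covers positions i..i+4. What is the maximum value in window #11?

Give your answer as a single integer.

Answer: 62

Derivation:
step 1: append 8 -> window=[8] (not full yet)
step 2: append 42 -> window=[8, 42] (not full yet)
step 3: append 50 -> window=[8, 42, 50] (not full yet)
step 4: append 64 -> window=[8, 42, 50, 64] (not full yet)
step 5: append 50 -> window=[8, 42, 50, 64, 50] -> max=64
step 6: append 51 -> window=[42, 50, 64, 50, 51] -> max=64
step 7: append 5 -> window=[50, 64, 50, 51, 5] -> max=64
step 8: append 42 -> window=[64, 50, 51, 5, 42] -> max=64
step 9: append 13 -> window=[50, 51, 5, 42, 13] -> max=51
step 10: append 6 -> window=[51, 5, 42, 13, 6] -> max=51
step 11: append 62 -> window=[5, 42, 13, 6, 62] -> max=62
step 12: append 10 -> window=[42, 13, 6, 62, 10] -> max=62
step 13: append 22 -> window=[13, 6, 62, 10, 22] -> max=62
step 14: append 24 -> window=[6, 62, 10, 22, 24] -> max=62
step 15: append 20 -> window=[62, 10, 22, 24, 20] -> max=62
Window #11 max = 62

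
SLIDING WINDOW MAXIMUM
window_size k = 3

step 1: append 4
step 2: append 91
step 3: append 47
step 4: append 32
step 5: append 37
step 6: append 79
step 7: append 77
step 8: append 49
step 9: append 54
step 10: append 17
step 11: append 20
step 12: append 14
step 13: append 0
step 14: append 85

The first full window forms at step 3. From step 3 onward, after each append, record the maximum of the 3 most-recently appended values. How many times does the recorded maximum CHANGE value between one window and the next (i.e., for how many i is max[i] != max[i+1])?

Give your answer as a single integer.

Answer: 6

Derivation:
step 1: append 4 -> window=[4] (not full yet)
step 2: append 91 -> window=[4, 91] (not full yet)
step 3: append 47 -> window=[4, 91, 47] -> max=91
step 4: append 32 -> window=[91, 47, 32] -> max=91
step 5: append 37 -> window=[47, 32, 37] -> max=47
step 6: append 79 -> window=[32, 37, 79] -> max=79
step 7: append 77 -> window=[37, 79, 77] -> max=79
step 8: append 49 -> window=[79, 77, 49] -> max=79
step 9: append 54 -> window=[77, 49, 54] -> max=77
step 10: append 17 -> window=[49, 54, 17] -> max=54
step 11: append 20 -> window=[54, 17, 20] -> max=54
step 12: append 14 -> window=[17, 20, 14] -> max=20
step 13: append 0 -> window=[20, 14, 0] -> max=20
step 14: append 85 -> window=[14, 0, 85] -> max=85
Recorded maximums: 91 91 47 79 79 79 77 54 54 20 20 85
Changes between consecutive maximums: 6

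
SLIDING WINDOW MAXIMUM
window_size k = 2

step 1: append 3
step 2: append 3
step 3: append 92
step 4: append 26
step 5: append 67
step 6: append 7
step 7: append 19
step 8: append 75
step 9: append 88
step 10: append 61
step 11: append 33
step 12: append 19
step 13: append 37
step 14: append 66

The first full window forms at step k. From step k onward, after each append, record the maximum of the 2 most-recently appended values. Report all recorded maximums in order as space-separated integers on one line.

Answer: 3 92 92 67 67 19 75 88 88 61 33 37 66

Derivation:
step 1: append 3 -> window=[3] (not full yet)
step 2: append 3 -> window=[3, 3] -> max=3
step 3: append 92 -> window=[3, 92] -> max=92
step 4: append 26 -> window=[92, 26] -> max=92
step 5: append 67 -> window=[26, 67] -> max=67
step 6: append 7 -> window=[67, 7] -> max=67
step 7: append 19 -> window=[7, 19] -> max=19
step 8: append 75 -> window=[19, 75] -> max=75
step 9: append 88 -> window=[75, 88] -> max=88
step 10: append 61 -> window=[88, 61] -> max=88
step 11: append 33 -> window=[61, 33] -> max=61
step 12: append 19 -> window=[33, 19] -> max=33
step 13: append 37 -> window=[19, 37] -> max=37
step 14: append 66 -> window=[37, 66] -> max=66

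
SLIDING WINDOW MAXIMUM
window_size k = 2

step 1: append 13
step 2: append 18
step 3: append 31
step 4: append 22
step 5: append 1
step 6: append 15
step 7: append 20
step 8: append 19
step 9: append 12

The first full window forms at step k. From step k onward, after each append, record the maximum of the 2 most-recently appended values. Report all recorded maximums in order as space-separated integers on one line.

step 1: append 13 -> window=[13] (not full yet)
step 2: append 18 -> window=[13, 18] -> max=18
step 3: append 31 -> window=[18, 31] -> max=31
step 4: append 22 -> window=[31, 22] -> max=31
step 5: append 1 -> window=[22, 1] -> max=22
step 6: append 15 -> window=[1, 15] -> max=15
step 7: append 20 -> window=[15, 20] -> max=20
step 8: append 19 -> window=[20, 19] -> max=20
step 9: append 12 -> window=[19, 12] -> max=19

Answer: 18 31 31 22 15 20 20 19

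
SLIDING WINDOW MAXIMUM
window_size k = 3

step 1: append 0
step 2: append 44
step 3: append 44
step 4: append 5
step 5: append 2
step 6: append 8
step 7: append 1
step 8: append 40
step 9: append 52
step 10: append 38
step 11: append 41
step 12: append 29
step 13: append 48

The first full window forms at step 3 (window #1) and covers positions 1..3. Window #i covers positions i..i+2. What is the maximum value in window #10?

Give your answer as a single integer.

step 1: append 0 -> window=[0] (not full yet)
step 2: append 44 -> window=[0, 44] (not full yet)
step 3: append 44 -> window=[0, 44, 44] -> max=44
step 4: append 5 -> window=[44, 44, 5] -> max=44
step 5: append 2 -> window=[44, 5, 2] -> max=44
step 6: append 8 -> window=[5, 2, 8] -> max=8
step 7: append 1 -> window=[2, 8, 1] -> max=8
step 8: append 40 -> window=[8, 1, 40] -> max=40
step 9: append 52 -> window=[1, 40, 52] -> max=52
step 10: append 38 -> window=[40, 52, 38] -> max=52
step 11: append 41 -> window=[52, 38, 41] -> max=52
step 12: append 29 -> window=[38, 41, 29] -> max=41
Window #10 max = 41

Answer: 41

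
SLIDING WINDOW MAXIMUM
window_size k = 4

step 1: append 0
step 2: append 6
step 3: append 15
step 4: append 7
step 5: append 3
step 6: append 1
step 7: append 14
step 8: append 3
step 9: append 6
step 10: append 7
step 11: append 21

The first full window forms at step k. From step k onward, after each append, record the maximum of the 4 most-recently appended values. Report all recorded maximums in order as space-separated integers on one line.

step 1: append 0 -> window=[0] (not full yet)
step 2: append 6 -> window=[0, 6] (not full yet)
step 3: append 15 -> window=[0, 6, 15] (not full yet)
step 4: append 7 -> window=[0, 6, 15, 7] -> max=15
step 5: append 3 -> window=[6, 15, 7, 3] -> max=15
step 6: append 1 -> window=[15, 7, 3, 1] -> max=15
step 7: append 14 -> window=[7, 3, 1, 14] -> max=14
step 8: append 3 -> window=[3, 1, 14, 3] -> max=14
step 9: append 6 -> window=[1, 14, 3, 6] -> max=14
step 10: append 7 -> window=[14, 3, 6, 7] -> max=14
step 11: append 21 -> window=[3, 6, 7, 21] -> max=21

Answer: 15 15 15 14 14 14 14 21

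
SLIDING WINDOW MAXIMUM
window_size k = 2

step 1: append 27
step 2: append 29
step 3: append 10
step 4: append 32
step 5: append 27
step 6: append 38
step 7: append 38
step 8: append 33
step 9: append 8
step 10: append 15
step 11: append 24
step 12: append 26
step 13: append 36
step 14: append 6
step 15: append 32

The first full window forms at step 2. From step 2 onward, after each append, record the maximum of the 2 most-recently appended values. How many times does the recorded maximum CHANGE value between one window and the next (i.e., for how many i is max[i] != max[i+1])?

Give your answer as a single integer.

Answer: 8

Derivation:
step 1: append 27 -> window=[27] (not full yet)
step 2: append 29 -> window=[27, 29] -> max=29
step 3: append 10 -> window=[29, 10] -> max=29
step 4: append 32 -> window=[10, 32] -> max=32
step 5: append 27 -> window=[32, 27] -> max=32
step 6: append 38 -> window=[27, 38] -> max=38
step 7: append 38 -> window=[38, 38] -> max=38
step 8: append 33 -> window=[38, 33] -> max=38
step 9: append 8 -> window=[33, 8] -> max=33
step 10: append 15 -> window=[8, 15] -> max=15
step 11: append 24 -> window=[15, 24] -> max=24
step 12: append 26 -> window=[24, 26] -> max=26
step 13: append 36 -> window=[26, 36] -> max=36
step 14: append 6 -> window=[36, 6] -> max=36
step 15: append 32 -> window=[6, 32] -> max=32
Recorded maximums: 29 29 32 32 38 38 38 33 15 24 26 36 36 32
Changes between consecutive maximums: 8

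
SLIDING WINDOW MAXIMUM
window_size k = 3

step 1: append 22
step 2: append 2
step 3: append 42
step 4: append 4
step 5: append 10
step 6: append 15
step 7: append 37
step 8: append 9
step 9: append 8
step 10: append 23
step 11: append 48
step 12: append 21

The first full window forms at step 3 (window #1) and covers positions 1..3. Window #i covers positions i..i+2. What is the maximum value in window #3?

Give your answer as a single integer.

step 1: append 22 -> window=[22] (not full yet)
step 2: append 2 -> window=[22, 2] (not full yet)
step 3: append 42 -> window=[22, 2, 42] -> max=42
step 4: append 4 -> window=[2, 42, 4] -> max=42
step 5: append 10 -> window=[42, 4, 10] -> max=42
Window #3 max = 42

Answer: 42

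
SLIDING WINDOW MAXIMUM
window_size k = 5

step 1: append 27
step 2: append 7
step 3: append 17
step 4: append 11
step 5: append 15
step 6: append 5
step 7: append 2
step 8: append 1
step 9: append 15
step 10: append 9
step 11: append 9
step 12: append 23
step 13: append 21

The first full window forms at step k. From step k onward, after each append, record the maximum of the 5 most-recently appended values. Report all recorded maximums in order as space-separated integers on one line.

Answer: 27 17 17 15 15 15 15 23 23

Derivation:
step 1: append 27 -> window=[27] (not full yet)
step 2: append 7 -> window=[27, 7] (not full yet)
step 3: append 17 -> window=[27, 7, 17] (not full yet)
step 4: append 11 -> window=[27, 7, 17, 11] (not full yet)
step 5: append 15 -> window=[27, 7, 17, 11, 15] -> max=27
step 6: append 5 -> window=[7, 17, 11, 15, 5] -> max=17
step 7: append 2 -> window=[17, 11, 15, 5, 2] -> max=17
step 8: append 1 -> window=[11, 15, 5, 2, 1] -> max=15
step 9: append 15 -> window=[15, 5, 2, 1, 15] -> max=15
step 10: append 9 -> window=[5, 2, 1, 15, 9] -> max=15
step 11: append 9 -> window=[2, 1, 15, 9, 9] -> max=15
step 12: append 23 -> window=[1, 15, 9, 9, 23] -> max=23
step 13: append 21 -> window=[15, 9, 9, 23, 21] -> max=23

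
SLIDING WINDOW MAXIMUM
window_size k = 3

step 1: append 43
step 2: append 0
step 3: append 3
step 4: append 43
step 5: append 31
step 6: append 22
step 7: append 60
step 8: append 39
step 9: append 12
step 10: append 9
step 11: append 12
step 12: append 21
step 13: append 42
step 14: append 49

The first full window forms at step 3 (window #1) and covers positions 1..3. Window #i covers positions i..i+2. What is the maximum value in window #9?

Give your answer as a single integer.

step 1: append 43 -> window=[43] (not full yet)
step 2: append 0 -> window=[43, 0] (not full yet)
step 3: append 3 -> window=[43, 0, 3] -> max=43
step 4: append 43 -> window=[0, 3, 43] -> max=43
step 5: append 31 -> window=[3, 43, 31] -> max=43
step 6: append 22 -> window=[43, 31, 22] -> max=43
step 7: append 60 -> window=[31, 22, 60] -> max=60
step 8: append 39 -> window=[22, 60, 39] -> max=60
step 9: append 12 -> window=[60, 39, 12] -> max=60
step 10: append 9 -> window=[39, 12, 9] -> max=39
step 11: append 12 -> window=[12, 9, 12] -> max=12
Window #9 max = 12

Answer: 12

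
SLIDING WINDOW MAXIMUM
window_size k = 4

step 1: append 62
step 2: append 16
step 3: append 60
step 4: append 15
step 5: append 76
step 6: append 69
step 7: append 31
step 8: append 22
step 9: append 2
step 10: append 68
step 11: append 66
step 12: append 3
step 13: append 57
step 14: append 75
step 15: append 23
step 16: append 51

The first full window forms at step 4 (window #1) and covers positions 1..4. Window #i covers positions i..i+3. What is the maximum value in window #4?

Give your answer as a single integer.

Answer: 76

Derivation:
step 1: append 62 -> window=[62] (not full yet)
step 2: append 16 -> window=[62, 16] (not full yet)
step 3: append 60 -> window=[62, 16, 60] (not full yet)
step 4: append 15 -> window=[62, 16, 60, 15] -> max=62
step 5: append 76 -> window=[16, 60, 15, 76] -> max=76
step 6: append 69 -> window=[60, 15, 76, 69] -> max=76
step 7: append 31 -> window=[15, 76, 69, 31] -> max=76
Window #4 max = 76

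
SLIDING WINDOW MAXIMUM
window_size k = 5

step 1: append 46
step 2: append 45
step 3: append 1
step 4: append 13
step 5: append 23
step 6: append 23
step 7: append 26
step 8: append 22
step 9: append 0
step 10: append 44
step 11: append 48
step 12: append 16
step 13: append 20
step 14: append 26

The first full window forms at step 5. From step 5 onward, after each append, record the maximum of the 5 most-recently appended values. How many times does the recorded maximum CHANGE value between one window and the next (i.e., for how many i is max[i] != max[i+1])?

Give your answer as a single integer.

step 1: append 46 -> window=[46] (not full yet)
step 2: append 45 -> window=[46, 45] (not full yet)
step 3: append 1 -> window=[46, 45, 1] (not full yet)
step 4: append 13 -> window=[46, 45, 1, 13] (not full yet)
step 5: append 23 -> window=[46, 45, 1, 13, 23] -> max=46
step 6: append 23 -> window=[45, 1, 13, 23, 23] -> max=45
step 7: append 26 -> window=[1, 13, 23, 23, 26] -> max=26
step 8: append 22 -> window=[13, 23, 23, 26, 22] -> max=26
step 9: append 0 -> window=[23, 23, 26, 22, 0] -> max=26
step 10: append 44 -> window=[23, 26, 22, 0, 44] -> max=44
step 11: append 48 -> window=[26, 22, 0, 44, 48] -> max=48
step 12: append 16 -> window=[22, 0, 44, 48, 16] -> max=48
step 13: append 20 -> window=[0, 44, 48, 16, 20] -> max=48
step 14: append 26 -> window=[44, 48, 16, 20, 26] -> max=48
Recorded maximums: 46 45 26 26 26 44 48 48 48 48
Changes between consecutive maximums: 4

Answer: 4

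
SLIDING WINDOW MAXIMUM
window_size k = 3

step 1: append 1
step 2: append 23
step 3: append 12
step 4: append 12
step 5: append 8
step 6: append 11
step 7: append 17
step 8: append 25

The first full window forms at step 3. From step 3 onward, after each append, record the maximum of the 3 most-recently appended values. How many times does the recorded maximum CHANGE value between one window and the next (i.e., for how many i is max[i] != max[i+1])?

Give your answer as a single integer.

Answer: 3

Derivation:
step 1: append 1 -> window=[1] (not full yet)
step 2: append 23 -> window=[1, 23] (not full yet)
step 3: append 12 -> window=[1, 23, 12] -> max=23
step 4: append 12 -> window=[23, 12, 12] -> max=23
step 5: append 8 -> window=[12, 12, 8] -> max=12
step 6: append 11 -> window=[12, 8, 11] -> max=12
step 7: append 17 -> window=[8, 11, 17] -> max=17
step 8: append 25 -> window=[11, 17, 25] -> max=25
Recorded maximums: 23 23 12 12 17 25
Changes between consecutive maximums: 3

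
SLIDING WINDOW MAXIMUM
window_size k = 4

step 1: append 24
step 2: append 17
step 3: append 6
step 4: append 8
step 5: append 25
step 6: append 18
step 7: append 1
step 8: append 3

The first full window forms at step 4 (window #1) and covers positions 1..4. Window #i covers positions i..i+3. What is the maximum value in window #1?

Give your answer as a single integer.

Answer: 24

Derivation:
step 1: append 24 -> window=[24] (not full yet)
step 2: append 17 -> window=[24, 17] (not full yet)
step 3: append 6 -> window=[24, 17, 6] (not full yet)
step 4: append 8 -> window=[24, 17, 6, 8] -> max=24
Window #1 max = 24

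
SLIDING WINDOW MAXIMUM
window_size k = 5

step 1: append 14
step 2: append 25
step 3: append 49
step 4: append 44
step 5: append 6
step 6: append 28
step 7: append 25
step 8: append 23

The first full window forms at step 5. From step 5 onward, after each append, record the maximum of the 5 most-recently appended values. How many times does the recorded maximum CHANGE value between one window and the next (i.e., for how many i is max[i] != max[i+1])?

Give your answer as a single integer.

Answer: 1

Derivation:
step 1: append 14 -> window=[14] (not full yet)
step 2: append 25 -> window=[14, 25] (not full yet)
step 3: append 49 -> window=[14, 25, 49] (not full yet)
step 4: append 44 -> window=[14, 25, 49, 44] (not full yet)
step 5: append 6 -> window=[14, 25, 49, 44, 6] -> max=49
step 6: append 28 -> window=[25, 49, 44, 6, 28] -> max=49
step 7: append 25 -> window=[49, 44, 6, 28, 25] -> max=49
step 8: append 23 -> window=[44, 6, 28, 25, 23] -> max=44
Recorded maximums: 49 49 49 44
Changes between consecutive maximums: 1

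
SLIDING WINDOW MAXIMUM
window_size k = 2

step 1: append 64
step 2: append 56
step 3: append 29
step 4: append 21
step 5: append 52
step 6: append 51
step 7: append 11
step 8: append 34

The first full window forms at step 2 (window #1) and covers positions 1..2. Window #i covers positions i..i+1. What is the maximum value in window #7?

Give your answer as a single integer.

step 1: append 64 -> window=[64] (not full yet)
step 2: append 56 -> window=[64, 56] -> max=64
step 3: append 29 -> window=[56, 29] -> max=56
step 4: append 21 -> window=[29, 21] -> max=29
step 5: append 52 -> window=[21, 52] -> max=52
step 6: append 51 -> window=[52, 51] -> max=52
step 7: append 11 -> window=[51, 11] -> max=51
step 8: append 34 -> window=[11, 34] -> max=34
Window #7 max = 34

Answer: 34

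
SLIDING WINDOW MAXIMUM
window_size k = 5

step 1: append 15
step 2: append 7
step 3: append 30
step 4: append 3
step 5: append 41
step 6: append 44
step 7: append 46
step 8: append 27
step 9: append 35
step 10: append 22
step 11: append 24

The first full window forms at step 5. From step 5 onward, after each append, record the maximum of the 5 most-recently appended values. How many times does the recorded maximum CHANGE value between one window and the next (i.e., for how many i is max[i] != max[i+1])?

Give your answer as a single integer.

Answer: 2

Derivation:
step 1: append 15 -> window=[15] (not full yet)
step 2: append 7 -> window=[15, 7] (not full yet)
step 3: append 30 -> window=[15, 7, 30] (not full yet)
step 4: append 3 -> window=[15, 7, 30, 3] (not full yet)
step 5: append 41 -> window=[15, 7, 30, 3, 41] -> max=41
step 6: append 44 -> window=[7, 30, 3, 41, 44] -> max=44
step 7: append 46 -> window=[30, 3, 41, 44, 46] -> max=46
step 8: append 27 -> window=[3, 41, 44, 46, 27] -> max=46
step 9: append 35 -> window=[41, 44, 46, 27, 35] -> max=46
step 10: append 22 -> window=[44, 46, 27, 35, 22] -> max=46
step 11: append 24 -> window=[46, 27, 35, 22, 24] -> max=46
Recorded maximums: 41 44 46 46 46 46 46
Changes between consecutive maximums: 2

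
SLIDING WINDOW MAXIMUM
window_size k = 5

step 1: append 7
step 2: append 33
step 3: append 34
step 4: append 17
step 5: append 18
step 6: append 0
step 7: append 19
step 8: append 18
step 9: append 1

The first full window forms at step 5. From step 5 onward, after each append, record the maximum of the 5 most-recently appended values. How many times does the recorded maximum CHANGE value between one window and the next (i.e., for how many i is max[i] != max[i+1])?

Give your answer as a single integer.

Answer: 1

Derivation:
step 1: append 7 -> window=[7] (not full yet)
step 2: append 33 -> window=[7, 33] (not full yet)
step 3: append 34 -> window=[7, 33, 34] (not full yet)
step 4: append 17 -> window=[7, 33, 34, 17] (not full yet)
step 5: append 18 -> window=[7, 33, 34, 17, 18] -> max=34
step 6: append 0 -> window=[33, 34, 17, 18, 0] -> max=34
step 7: append 19 -> window=[34, 17, 18, 0, 19] -> max=34
step 8: append 18 -> window=[17, 18, 0, 19, 18] -> max=19
step 9: append 1 -> window=[18, 0, 19, 18, 1] -> max=19
Recorded maximums: 34 34 34 19 19
Changes between consecutive maximums: 1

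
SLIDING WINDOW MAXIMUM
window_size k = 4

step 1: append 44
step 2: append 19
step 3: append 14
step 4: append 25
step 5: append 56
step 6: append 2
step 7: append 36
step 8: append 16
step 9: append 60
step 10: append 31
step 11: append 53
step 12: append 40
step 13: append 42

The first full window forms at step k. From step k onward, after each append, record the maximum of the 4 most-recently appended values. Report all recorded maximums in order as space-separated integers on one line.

Answer: 44 56 56 56 56 60 60 60 60 53

Derivation:
step 1: append 44 -> window=[44] (not full yet)
step 2: append 19 -> window=[44, 19] (not full yet)
step 3: append 14 -> window=[44, 19, 14] (not full yet)
step 4: append 25 -> window=[44, 19, 14, 25] -> max=44
step 5: append 56 -> window=[19, 14, 25, 56] -> max=56
step 6: append 2 -> window=[14, 25, 56, 2] -> max=56
step 7: append 36 -> window=[25, 56, 2, 36] -> max=56
step 8: append 16 -> window=[56, 2, 36, 16] -> max=56
step 9: append 60 -> window=[2, 36, 16, 60] -> max=60
step 10: append 31 -> window=[36, 16, 60, 31] -> max=60
step 11: append 53 -> window=[16, 60, 31, 53] -> max=60
step 12: append 40 -> window=[60, 31, 53, 40] -> max=60
step 13: append 42 -> window=[31, 53, 40, 42] -> max=53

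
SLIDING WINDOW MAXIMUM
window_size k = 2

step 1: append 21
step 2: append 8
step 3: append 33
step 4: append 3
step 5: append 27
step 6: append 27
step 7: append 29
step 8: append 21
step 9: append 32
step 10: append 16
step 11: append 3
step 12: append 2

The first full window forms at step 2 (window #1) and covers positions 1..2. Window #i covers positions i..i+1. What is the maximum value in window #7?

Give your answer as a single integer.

step 1: append 21 -> window=[21] (not full yet)
step 2: append 8 -> window=[21, 8] -> max=21
step 3: append 33 -> window=[8, 33] -> max=33
step 4: append 3 -> window=[33, 3] -> max=33
step 5: append 27 -> window=[3, 27] -> max=27
step 6: append 27 -> window=[27, 27] -> max=27
step 7: append 29 -> window=[27, 29] -> max=29
step 8: append 21 -> window=[29, 21] -> max=29
Window #7 max = 29

Answer: 29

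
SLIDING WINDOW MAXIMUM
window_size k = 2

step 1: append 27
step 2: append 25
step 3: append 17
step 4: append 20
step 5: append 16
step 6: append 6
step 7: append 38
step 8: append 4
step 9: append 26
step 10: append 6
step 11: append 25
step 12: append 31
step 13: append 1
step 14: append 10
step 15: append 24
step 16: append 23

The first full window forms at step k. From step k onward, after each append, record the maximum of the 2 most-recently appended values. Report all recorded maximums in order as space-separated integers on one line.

step 1: append 27 -> window=[27] (not full yet)
step 2: append 25 -> window=[27, 25] -> max=27
step 3: append 17 -> window=[25, 17] -> max=25
step 4: append 20 -> window=[17, 20] -> max=20
step 5: append 16 -> window=[20, 16] -> max=20
step 6: append 6 -> window=[16, 6] -> max=16
step 7: append 38 -> window=[6, 38] -> max=38
step 8: append 4 -> window=[38, 4] -> max=38
step 9: append 26 -> window=[4, 26] -> max=26
step 10: append 6 -> window=[26, 6] -> max=26
step 11: append 25 -> window=[6, 25] -> max=25
step 12: append 31 -> window=[25, 31] -> max=31
step 13: append 1 -> window=[31, 1] -> max=31
step 14: append 10 -> window=[1, 10] -> max=10
step 15: append 24 -> window=[10, 24] -> max=24
step 16: append 23 -> window=[24, 23] -> max=24

Answer: 27 25 20 20 16 38 38 26 26 25 31 31 10 24 24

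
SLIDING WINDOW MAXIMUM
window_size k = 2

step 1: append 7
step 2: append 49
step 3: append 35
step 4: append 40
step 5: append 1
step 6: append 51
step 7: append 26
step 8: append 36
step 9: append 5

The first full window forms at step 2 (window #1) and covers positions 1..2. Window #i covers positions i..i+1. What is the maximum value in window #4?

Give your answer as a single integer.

Answer: 40

Derivation:
step 1: append 7 -> window=[7] (not full yet)
step 2: append 49 -> window=[7, 49] -> max=49
step 3: append 35 -> window=[49, 35] -> max=49
step 4: append 40 -> window=[35, 40] -> max=40
step 5: append 1 -> window=[40, 1] -> max=40
Window #4 max = 40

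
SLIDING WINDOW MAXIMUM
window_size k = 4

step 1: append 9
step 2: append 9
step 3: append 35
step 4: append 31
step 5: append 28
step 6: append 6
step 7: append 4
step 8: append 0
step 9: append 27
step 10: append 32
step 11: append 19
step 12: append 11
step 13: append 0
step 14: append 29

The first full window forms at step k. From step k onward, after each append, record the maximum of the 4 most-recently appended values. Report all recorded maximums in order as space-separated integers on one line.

Answer: 35 35 35 31 28 27 32 32 32 32 29

Derivation:
step 1: append 9 -> window=[9] (not full yet)
step 2: append 9 -> window=[9, 9] (not full yet)
step 3: append 35 -> window=[9, 9, 35] (not full yet)
step 4: append 31 -> window=[9, 9, 35, 31] -> max=35
step 5: append 28 -> window=[9, 35, 31, 28] -> max=35
step 6: append 6 -> window=[35, 31, 28, 6] -> max=35
step 7: append 4 -> window=[31, 28, 6, 4] -> max=31
step 8: append 0 -> window=[28, 6, 4, 0] -> max=28
step 9: append 27 -> window=[6, 4, 0, 27] -> max=27
step 10: append 32 -> window=[4, 0, 27, 32] -> max=32
step 11: append 19 -> window=[0, 27, 32, 19] -> max=32
step 12: append 11 -> window=[27, 32, 19, 11] -> max=32
step 13: append 0 -> window=[32, 19, 11, 0] -> max=32
step 14: append 29 -> window=[19, 11, 0, 29] -> max=29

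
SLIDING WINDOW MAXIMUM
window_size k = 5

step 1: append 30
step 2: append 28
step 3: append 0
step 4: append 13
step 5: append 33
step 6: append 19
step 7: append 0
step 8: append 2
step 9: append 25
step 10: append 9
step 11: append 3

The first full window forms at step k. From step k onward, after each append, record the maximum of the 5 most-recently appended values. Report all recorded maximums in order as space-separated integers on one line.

step 1: append 30 -> window=[30] (not full yet)
step 2: append 28 -> window=[30, 28] (not full yet)
step 3: append 0 -> window=[30, 28, 0] (not full yet)
step 4: append 13 -> window=[30, 28, 0, 13] (not full yet)
step 5: append 33 -> window=[30, 28, 0, 13, 33] -> max=33
step 6: append 19 -> window=[28, 0, 13, 33, 19] -> max=33
step 7: append 0 -> window=[0, 13, 33, 19, 0] -> max=33
step 8: append 2 -> window=[13, 33, 19, 0, 2] -> max=33
step 9: append 25 -> window=[33, 19, 0, 2, 25] -> max=33
step 10: append 9 -> window=[19, 0, 2, 25, 9] -> max=25
step 11: append 3 -> window=[0, 2, 25, 9, 3] -> max=25

Answer: 33 33 33 33 33 25 25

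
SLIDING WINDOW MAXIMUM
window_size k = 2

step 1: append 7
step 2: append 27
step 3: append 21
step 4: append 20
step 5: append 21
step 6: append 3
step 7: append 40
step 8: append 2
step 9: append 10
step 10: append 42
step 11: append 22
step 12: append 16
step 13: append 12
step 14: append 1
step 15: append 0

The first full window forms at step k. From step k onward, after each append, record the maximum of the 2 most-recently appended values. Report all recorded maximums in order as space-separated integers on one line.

step 1: append 7 -> window=[7] (not full yet)
step 2: append 27 -> window=[7, 27] -> max=27
step 3: append 21 -> window=[27, 21] -> max=27
step 4: append 20 -> window=[21, 20] -> max=21
step 5: append 21 -> window=[20, 21] -> max=21
step 6: append 3 -> window=[21, 3] -> max=21
step 7: append 40 -> window=[3, 40] -> max=40
step 8: append 2 -> window=[40, 2] -> max=40
step 9: append 10 -> window=[2, 10] -> max=10
step 10: append 42 -> window=[10, 42] -> max=42
step 11: append 22 -> window=[42, 22] -> max=42
step 12: append 16 -> window=[22, 16] -> max=22
step 13: append 12 -> window=[16, 12] -> max=16
step 14: append 1 -> window=[12, 1] -> max=12
step 15: append 0 -> window=[1, 0] -> max=1

Answer: 27 27 21 21 21 40 40 10 42 42 22 16 12 1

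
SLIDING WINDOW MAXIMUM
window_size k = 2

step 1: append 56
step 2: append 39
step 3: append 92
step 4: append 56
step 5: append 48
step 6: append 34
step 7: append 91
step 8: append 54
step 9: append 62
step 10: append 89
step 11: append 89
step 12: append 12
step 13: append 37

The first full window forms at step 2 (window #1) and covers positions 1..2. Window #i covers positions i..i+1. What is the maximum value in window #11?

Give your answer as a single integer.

Answer: 89

Derivation:
step 1: append 56 -> window=[56] (not full yet)
step 2: append 39 -> window=[56, 39] -> max=56
step 3: append 92 -> window=[39, 92] -> max=92
step 4: append 56 -> window=[92, 56] -> max=92
step 5: append 48 -> window=[56, 48] -> max=56
step 6: append 34 -> window=[48, 34] -> max=48
step 7: append 91 -> window=[34, 91] -> max=91
step 8: append 54 -> window=[91, 54] -> max=91
step 9: append 62 -> window=[54, 62] -> max=62
step 10: append 89 -> window=[62, 89] -> max=89
step 11: append 89 -> window=[89, 89] -> max=89
step 12: append 12 -> window=[89, 12] -> max=89
Window #11 max = 89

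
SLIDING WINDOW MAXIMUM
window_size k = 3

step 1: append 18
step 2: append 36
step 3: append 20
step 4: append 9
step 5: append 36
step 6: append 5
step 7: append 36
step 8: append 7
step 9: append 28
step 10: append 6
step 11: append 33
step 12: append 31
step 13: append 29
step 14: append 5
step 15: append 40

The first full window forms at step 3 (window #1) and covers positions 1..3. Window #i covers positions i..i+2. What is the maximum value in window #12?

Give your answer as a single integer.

Answer: 31

Derivation:
step 1: append 18 -> window=[18] (not full yet)
step 2: append 36 -> window=[18, 36] (not full yet)
step 3: append 20 -> window=[18, 36, 20] -> max=36
step 4: append 9 -> window=[36, 20, 9] -> max=36
step 5: append 36 -> window=[20, 9, 36] -> max=36
step 6: append 5 -> window=[9, 36, 5] -> max=36
step 7: append 36 -> window=[36, 5, 36] -> max=36
step 8: append 7 -> window=[5, 36, 7] -> max=36
step 9: append 28 -> window=[36, 7, 28] -> max=36
step 10: append 6 -> window=[7, 28, 6] -> max=28
step 11: append 33 -> window=[28, 6, 33] -> max=33
step 12: append 31 -> window=[6, 33, 31] -> max=33
step 13: append 29 -> window=[33, 31, 29] -> max=33
step 14: append 5 -> window=[31, 29, 5] -> max=31
Window #12 max = 31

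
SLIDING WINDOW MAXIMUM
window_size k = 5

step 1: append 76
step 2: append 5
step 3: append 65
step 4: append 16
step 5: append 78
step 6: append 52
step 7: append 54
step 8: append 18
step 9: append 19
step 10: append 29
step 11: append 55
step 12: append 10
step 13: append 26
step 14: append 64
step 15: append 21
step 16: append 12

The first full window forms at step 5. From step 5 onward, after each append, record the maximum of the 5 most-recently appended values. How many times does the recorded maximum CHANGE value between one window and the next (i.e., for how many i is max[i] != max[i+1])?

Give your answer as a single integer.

step 1: append 76 -> window=[76] (not full yet)
step 2: append 5 -> window=[76, 5] (not full yet)
step 3: append 65 -> window=[76, 5, 65] (not full yet)
step 4: append 16 -> window=[76, 5, 65, 16] (not full yet)
step 5: append 78 -> window=[76, 5, 65, 16, 78] -> max=78
step 6: append 52 -> window=[5, 65, 16, 78, 52] -> max=78
step 7: append 54 -> window=[65, 16, 78, 52, 54] -> max=78
step 8: append 18 -> window=[16, 78, 52, 54, 18] -> max=78
step 9: append 19 -> window=[78, 52, 54, 18, 19] -> max=78
step 10: append 29 -> window=[52, 54, 18, 19, 29] -> max=54
step 11: append 55 -> window=[54, 18, 19, 29, 55] -> max=55
step 12: append 10 -> window=[18, 19, 29, 55, 10] -> max=55
step 13: append 26 -> window=[19, 29, 55, 10, 26] -> max=55
step 14: append 64 -> window=[29, 55, 10, 26, 64] -> max=64
step 15: append 21 -> window=[55, 10, 26, 64, 21] -> max=64
step 16: append 12 -> window=[10, 26, 64, 21, 12] -> max=64
Recorded maximums: 78 78 78 78 78 54 55 55 55 64 64 64
Changes between consecutive maximums: 3

Answer: 3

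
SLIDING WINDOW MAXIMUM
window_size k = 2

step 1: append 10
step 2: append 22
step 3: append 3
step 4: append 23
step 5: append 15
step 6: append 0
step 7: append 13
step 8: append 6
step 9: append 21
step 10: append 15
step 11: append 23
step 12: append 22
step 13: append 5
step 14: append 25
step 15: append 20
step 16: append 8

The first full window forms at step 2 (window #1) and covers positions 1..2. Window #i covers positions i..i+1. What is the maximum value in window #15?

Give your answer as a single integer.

step 1: append 10 -> window=[10] (not full yet)
step 2: append 22 -> window=[10, 22] -> max=22
step 3: append 3 -> window=[22, 3] -> max=22
step 4: append 23 -> window=[3, 23] -> max=23
step 5: append 15 -> window=[23, 15] -> max=23
step 6: append 0 -> window=[15, 0] -> max=15
step 7: append 13 -> window=[0, 13] -> max=13
step 8: append 6 -> window=[13, 6] -> max=13
step 9: append 21 -> window=[6, 21] -> max=21
step 10: append 15 -> window=[21, 15] -> max=21
step 11: append 23 -> window=[15, 23] -> max=23
step 12: append 22 -> window=[23, 22] -> max=23
step 13: append 5 -> window=[22, 5] -> max=22
step 14: append 25 -> window=[5, 25] -> max=25
step 15: append 20 -> window=[25, 20] -> max=25
step 16: append 8 -> window=[20, 8] -> max=20
Window #15 max = 20

Answer: 20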